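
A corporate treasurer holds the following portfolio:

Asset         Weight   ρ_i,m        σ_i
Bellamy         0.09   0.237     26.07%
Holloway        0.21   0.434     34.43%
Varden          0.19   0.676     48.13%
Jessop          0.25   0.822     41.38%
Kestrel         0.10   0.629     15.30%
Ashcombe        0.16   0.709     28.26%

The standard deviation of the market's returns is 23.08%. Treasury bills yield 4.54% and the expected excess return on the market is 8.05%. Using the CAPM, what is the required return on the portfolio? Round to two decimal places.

β_Bellamy = 0.237 × 26.07% / 23.08% = 0.2677
β_Holloway = 0.434 × 34.43% / 23.08% = 0.6474
β_Varden = 0.676 × 48.13% / 23.08% = 1.4097
β_Jessop = 0.822 × 41.38% / 23.08% = 1.4738
β_Kestrel = 0.629 × 15.30% / 23.08% = 0.4170
β_Ashcombe = 0.709 × 28.26% / 23.08% = 0.8681
β_P = Σ w_i β_i = 0.09×0.2677 + 0.21×0.6474 + 0.19×1.4097 + 0.25×1.4738 + 0.10×0.4170 + 0.16×0.8681 = 0.9769
E(R_P) = R_f + β_P × MRP = 4.54% + 0.9769 × 8.05% = 12.40%

12.40%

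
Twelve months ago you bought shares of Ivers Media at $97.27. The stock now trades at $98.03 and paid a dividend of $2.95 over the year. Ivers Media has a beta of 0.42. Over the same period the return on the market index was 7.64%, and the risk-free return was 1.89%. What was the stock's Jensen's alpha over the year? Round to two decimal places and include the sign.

-0.49%

Realised HPR = (P1 + D1 − P0) / P0 = (98.03 + 2.95 − 97.27) / 97.27 = 3.71 / 97.27 = 3.8141%
MRP = 7.64% − 1.89% = 5.75%
CAPM required = R_f + β·MRP = 1.89% + 0.42 × 5.75% = 4.3050%
α = realised − required = 3.8141% − 4.3050% = -0.49%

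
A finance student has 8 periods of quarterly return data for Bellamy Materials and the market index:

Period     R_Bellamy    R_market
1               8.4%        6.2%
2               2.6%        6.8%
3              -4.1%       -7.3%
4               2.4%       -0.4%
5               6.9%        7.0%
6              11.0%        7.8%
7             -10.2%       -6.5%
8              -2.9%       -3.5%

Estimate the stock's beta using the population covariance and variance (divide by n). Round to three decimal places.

Mean R_i = (8.4 + 2.6 − 4.1 + 2.4 + 6.9 + 11.0 − 10.2 − 2.9) / 8 = 1.7625%
Mean R_m = (6.2 + 6.8 − 7.3 − 0.4 + 7.0 + 7.8 − 6.5 − 3.5) / 8 = 1.2625%
Σ(R_i − R̄_i)(R_m − R̄_m) = 291.4788  ⇒  Cov = 291.4788 / 8 = 36.4349
Σ(R_m − R̄_m)² = 289.7188  ⇒  Var(R_m) = 289.7188 / 8 = 36.2149
β = Cov / Var(R_m) = 36.4349 / 36.2149 = 1.0061

1.006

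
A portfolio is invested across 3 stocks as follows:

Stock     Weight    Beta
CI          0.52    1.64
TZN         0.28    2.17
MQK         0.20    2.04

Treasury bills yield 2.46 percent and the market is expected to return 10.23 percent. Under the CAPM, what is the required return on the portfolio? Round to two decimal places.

16.98%

β_P = Σ w_i β_i = 0.52×1.64 + 0.28×2.17 + 0.20×2.04 = 1.8684
MRP = 10.23% − 2.46% = 7.77%
E(R_P) = R_f + β_P × MRP = 2.46% + 1.8684 × 7.77% = 16.98%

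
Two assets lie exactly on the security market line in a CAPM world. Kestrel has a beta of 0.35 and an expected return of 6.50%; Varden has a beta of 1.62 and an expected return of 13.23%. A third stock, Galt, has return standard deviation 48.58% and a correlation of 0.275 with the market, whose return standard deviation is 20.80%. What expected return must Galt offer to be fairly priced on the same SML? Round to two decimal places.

MRP = (13.23% − 6.50%) / (1.62 − 0.35) = 5.2992%
R_f = 6.50% − 0.35 × 5.2992% = 4.6453%
β_Galt = ρ·σ_i/σ_m = 0.275 × 48.58 / 20.80 = 0.6423
E(R_Galt) = R_f + β × MRP = 4.6453% + 0.6423 × 5.2992% = 8.05%

8.05%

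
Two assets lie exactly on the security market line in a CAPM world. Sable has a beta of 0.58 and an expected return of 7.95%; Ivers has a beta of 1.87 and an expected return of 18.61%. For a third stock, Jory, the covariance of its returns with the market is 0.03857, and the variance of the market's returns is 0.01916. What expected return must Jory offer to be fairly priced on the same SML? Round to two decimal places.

MRP = (18.61% − 7.95%) / (1.87 − 0.58) = 8.2636%
R_f = 7.95% − 0.58 × 8.2636% = 3.1571%
β_Jory = Cov / Var(R_m) = 0.03857 / 0.01916 = 2.0130
E(R_Jory) = R_f + β × MRP = 3.1571% + 2.0130 × 8.2636% = 19.79%

19.79%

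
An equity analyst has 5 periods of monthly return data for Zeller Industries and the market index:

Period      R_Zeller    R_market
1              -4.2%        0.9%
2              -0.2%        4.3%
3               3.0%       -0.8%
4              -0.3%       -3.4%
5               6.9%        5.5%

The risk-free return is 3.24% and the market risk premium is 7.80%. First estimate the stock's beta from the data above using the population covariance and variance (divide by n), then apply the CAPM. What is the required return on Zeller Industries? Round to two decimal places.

Mean R_i = (-4.2 − 0.2 + 3.0 − 0.3 + 6.9) / 5 = 1.0400%
Mean R_m = (0.9 + 4.3 − 0.8 − 3.4 + 5.5) / 5 = 1.3000%
Σ(R_i − R̄_i)(R_m − R̄_m) = 25.1700  ⇒  Cov = 25.1700 / 5 = 5.0340
Σ(R_m − R̄_m)² = 53.3000  ⇒  Var(R_m) = 53.3000 / 5 = 10.6600
β = Cov / Var(R_m) = 5.0340 / 10.6600 = 0.4722
E(R) = R_f + β × MRP = 3.24% + 0.4722 × 7.80% = 6.92%

6.92%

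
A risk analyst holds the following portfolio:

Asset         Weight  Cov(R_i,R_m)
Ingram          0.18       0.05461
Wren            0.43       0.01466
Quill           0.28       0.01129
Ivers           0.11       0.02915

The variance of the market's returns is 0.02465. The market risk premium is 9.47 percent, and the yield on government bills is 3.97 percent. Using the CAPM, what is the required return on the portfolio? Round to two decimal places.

12.61%

β_Ingram = 0.05461 / 0.02465 = 2.2154
β_Wren = 0.01466 / 0.02465 = 0.5947
β_Quill = 0.01129 / 0.02465 = 0.4580
β_Ivers = 0.02915 / 0.02465 = 1.1826
β_P = Σ w_i β_i = 0.18×2.2154 + 0.43×0.5947 + 0.28×0.4580 + 0.11×1.1826 = 0.9128
E(R_P) = R_f + β_P × MRP = 3.97% + 0.9128 × 9.47% = 12.61%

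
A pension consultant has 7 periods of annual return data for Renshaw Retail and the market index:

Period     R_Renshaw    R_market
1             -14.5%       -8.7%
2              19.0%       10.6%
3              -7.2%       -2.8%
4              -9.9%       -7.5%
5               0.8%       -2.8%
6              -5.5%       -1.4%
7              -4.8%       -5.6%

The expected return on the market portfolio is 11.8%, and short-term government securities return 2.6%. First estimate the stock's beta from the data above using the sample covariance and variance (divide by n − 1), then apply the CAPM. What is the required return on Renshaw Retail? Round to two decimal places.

Mean R_i = (-14.5 + 19.0 − 7.2 − 9.9 + 0.8 − 5.5 − 4.8) / 7 = -3.1571%
Mean R_m = (-8.7 + 10.6 − 2.8 − 7.5 − 2.8 − 1.4 − 5.6) / 7 = -2.6000%
Σ(R_i − R̄_i)(R_m − R̄_m) = 396.8400  ⇒  Cov = 396.8400 / 6 = 66.1400
Σ(R_m − R̄_m)² = 245.9800  ⇒  Var(R_m) = 245.9800 / 6 = 40.9967
β = Cov / Var(R_m) = 66.1400 / 40.9967 = 1.6133
MRP = 11.8% − 2.6% = 9.20%
E(R) = R_f + β × MRP = 2.6% + 1.6133 × 9.2% = 17.44%

17.44%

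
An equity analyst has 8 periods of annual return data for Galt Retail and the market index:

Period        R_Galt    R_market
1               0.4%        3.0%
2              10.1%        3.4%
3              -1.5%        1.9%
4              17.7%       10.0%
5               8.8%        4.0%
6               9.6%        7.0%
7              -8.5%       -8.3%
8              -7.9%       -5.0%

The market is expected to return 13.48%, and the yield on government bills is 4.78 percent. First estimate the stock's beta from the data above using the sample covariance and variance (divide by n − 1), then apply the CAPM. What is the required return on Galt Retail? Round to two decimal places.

Mean R_i = (0.4 + 10.1 − 1.5 + 17.7 + 8.8 + 9.6 − 8.5 − 7.9) / 8 = 3.5875%
Mean R_m = (3.0 + 3.4 + 1.9 + 10.0 + 4.0 + 7.0 − 8.3 − 5.0) / 8 = 2.0000%
Σ(R_i − R̄_i)(R_m − R̄_m) = 364.7400  ⇒  Cov = 364.7400 / 7 = 52.1057
Σ(R_m − R̄_m)² = 251.0600  ⇒  Var(R_m) = 251.0600 / 7 = 35.8657
β = Cov / Var(R_m) = 52.1057 / 35.8657 = 1.4528
MRP = 13.48% − 4.78% = 8.70%
E(R) = R_f + β × MRP = 4.78% + 1.4528 × 8.70% = 17.42%

17.42%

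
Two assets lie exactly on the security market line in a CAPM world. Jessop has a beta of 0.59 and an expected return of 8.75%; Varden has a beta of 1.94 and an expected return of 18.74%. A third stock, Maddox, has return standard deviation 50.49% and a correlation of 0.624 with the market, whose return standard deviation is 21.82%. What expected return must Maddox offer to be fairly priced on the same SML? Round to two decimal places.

15.07%

MRP = (18.74% − 8.75%) / (1.94 − 0.59) = 7.4000%
R_f = 8.75% − 0.59 × 7.4000% = 4.3840%
β_Maddox = ρ·σ_i/σ_m = 0.624 × 50.49 / 21.82 = 1.4439
E(R_Maddox) = R_f + β × MRP = 4.3840% + 1.4439 × 7.4000% = 15.07%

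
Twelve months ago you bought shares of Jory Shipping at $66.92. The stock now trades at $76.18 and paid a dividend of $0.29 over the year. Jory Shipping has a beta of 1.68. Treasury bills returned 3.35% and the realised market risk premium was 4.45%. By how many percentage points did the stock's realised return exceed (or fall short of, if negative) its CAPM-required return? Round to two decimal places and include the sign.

+3.44%

Realised HPR = (P1 + D1 − P0) / P0 = (76.18 + 0.29 − 66.92) / 66.92 = 9.55 / 66.92 = 14.2708%
CAPM required = R_f + β·MRP = 3.35% + 1.68 × 4.45% = 10.8260%
α = realised − required = 14.2708% − 10.8260% = +3.44%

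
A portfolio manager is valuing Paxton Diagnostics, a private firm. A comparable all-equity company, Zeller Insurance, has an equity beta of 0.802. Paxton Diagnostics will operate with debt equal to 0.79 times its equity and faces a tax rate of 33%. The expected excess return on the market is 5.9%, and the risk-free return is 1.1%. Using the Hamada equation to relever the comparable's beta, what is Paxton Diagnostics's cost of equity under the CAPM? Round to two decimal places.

8.34%

β_L = β_U × [1 + (1 − t)(D/E)] = 0.802 × [1 + (1 − 0.33) × 0.79]
    = 0.802 × [1 + 0.67 × 0.79] = 0.802 × 1.5293 = 1.2265
E(R) = R_f + β_L × MRP = 1.1% + 1.2265 × 5.9% = 8.34%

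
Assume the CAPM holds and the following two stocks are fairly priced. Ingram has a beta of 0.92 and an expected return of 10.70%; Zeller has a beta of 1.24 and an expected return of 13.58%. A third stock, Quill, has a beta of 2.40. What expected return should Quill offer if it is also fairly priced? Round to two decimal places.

24.02%

MRP (SML slope) = (13.58% − 10.70%) / (1.24 − 0.92) = 2.88% / 0.32 = 9.0000%
R_f (intercept) = 10.70% − 0.92 × 9.0000% = 2.4200%
E(R_Quill) = R_f + β × MRP = 2.4200% + 2.40 × 9.0000% = 24.02%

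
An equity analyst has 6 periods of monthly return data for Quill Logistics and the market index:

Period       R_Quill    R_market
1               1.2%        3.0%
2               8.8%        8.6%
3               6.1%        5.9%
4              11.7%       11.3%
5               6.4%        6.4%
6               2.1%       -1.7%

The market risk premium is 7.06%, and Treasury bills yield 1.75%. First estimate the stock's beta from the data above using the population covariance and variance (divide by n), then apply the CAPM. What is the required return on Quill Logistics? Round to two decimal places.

Mean R_i = (1.2 + 8.8 + 6.1 + 11.7 + 6.4 + 2.1) / 6 = 6.0500%
Mean R_m = (3.0 + 8.6 + 5.9 + 11.3 + 6.4 − 1.7) / 6 = 5.5833%
Σ(R_i − R̄_i)(R_m − R̄_m) = 82.1950  ⇒  Cov = 82.1950 / 6 = 13.6992
Σ(R_m − R̄_m)² = 102.2683  ⇒  Var(R_m) = 102.2683 / 6 = 17.0447
β = Cov / Var(R_m) = 13.6992 / 17.0447 = 0.8037
E(R) = R_f + β × MRP = 1.75% + 0.8037 × 7.06% = 7.42%

7.42%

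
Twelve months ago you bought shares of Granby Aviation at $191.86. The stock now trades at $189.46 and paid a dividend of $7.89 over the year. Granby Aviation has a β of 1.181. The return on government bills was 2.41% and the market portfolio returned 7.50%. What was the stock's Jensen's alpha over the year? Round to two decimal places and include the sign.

-5.56%

Realised HPR = (P1 + D1 − P0) / P0 = (189.46 + 7.89 − 191.86) / 191.86 = 5.49 / 191.86 = 2.8615%
MRP = 7.50% − 2.41% = 5.09%
CAPM required = R_f + β·MRP = 2.41% + 1.181 × 5.09% = 8.42129%
α = realised − required = 2.8615% − 8.42129% = -5.56%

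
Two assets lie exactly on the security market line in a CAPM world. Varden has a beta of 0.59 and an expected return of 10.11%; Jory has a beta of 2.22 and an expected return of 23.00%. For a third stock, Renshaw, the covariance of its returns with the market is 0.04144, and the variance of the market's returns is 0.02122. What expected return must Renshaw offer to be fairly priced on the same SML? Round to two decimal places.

20.89%

MRP = (23.00% − 10.11%) / (2.22 − 0.59) = 7.9080%
R_f = 10.11% − 0.59 × 7.9080% = 5.4443%
β_Renshaw = Cov / Var(R_m) = 0.04144 / 0.02122 = 1.9529
E(R_Renshaw) = R_f + β × MRP = 5.4443% + 1.9529 × 7.9080% = 20.89%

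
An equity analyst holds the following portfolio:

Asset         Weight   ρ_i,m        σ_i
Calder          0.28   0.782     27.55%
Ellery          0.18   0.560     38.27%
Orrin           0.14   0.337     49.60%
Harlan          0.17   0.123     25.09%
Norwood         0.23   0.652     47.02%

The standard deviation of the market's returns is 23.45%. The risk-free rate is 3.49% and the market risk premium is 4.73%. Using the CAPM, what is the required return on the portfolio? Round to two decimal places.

β_Calder = 0.782 × 27.55% / 23.45% = 0.9187
β_Ellery = 0.560 × 38.27% / 23.45% = 0.9139
β_Orrin = 0.337 × 49.60% / 23.45% = 0.7128
β_Harlan = 0.123 × 25.09% / 23.45% = 0.1316
β_Norwood = 0.652 × 47.02% / 23.45% = 1.3073
β_P = Σ w_i β_i = 0.28×0.9187 + 0.18×0.9139 + 0.14×0.7128 + 0.17×0.1316 + 0.23×1.3073 = 0.8446
E(R_P) = R_f + β_P × MRP = 3.49% + 0.8446 × 4.73% = 7.48%

7.48%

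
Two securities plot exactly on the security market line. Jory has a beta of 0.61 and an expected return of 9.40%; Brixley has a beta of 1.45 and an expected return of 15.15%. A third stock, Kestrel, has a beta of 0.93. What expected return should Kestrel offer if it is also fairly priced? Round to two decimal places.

MRP (SML slope) = (15.15% − 9.40%) / (1.45 − 0.61) = 5.75% / 0.84 = 6.8452%
R_f (intercept) = 9.40% − 0.61 × 6.8452% = 5.2244%
E(R_Kestrel) = R_f + β × MRP = 5.2244% + 0.93 × 6.8452% = 11.59%

11.59%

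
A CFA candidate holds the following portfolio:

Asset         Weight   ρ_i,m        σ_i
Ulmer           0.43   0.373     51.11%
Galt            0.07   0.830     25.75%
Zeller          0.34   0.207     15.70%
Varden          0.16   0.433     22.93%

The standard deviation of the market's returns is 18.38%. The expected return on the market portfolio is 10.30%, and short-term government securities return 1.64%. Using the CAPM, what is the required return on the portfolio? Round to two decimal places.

β_Ulmer = 0.373 × 51.11% / 18.38% = 1.0372
β_Galt = 0.830 × 25.75% / 18.38% = 1.1628
β_Zeller = 0.207 × 15.70% / 18.38% = 0.1768
β_Varden = 0.433 × 22.93% / 18.38% = 0.5402
β_P = Σ w_i β_i = 0.43×1.0372 + 0.07×1.1628 + 0.34×0.1768 + 0.16×0.5402 = 0.6739
MRP = 10.30% − 1.64% = 8.66%
E(R_P) = R_f + β_P × MRP = 1.64% + 0.6739 × 8.66% = 7.48%

7.48%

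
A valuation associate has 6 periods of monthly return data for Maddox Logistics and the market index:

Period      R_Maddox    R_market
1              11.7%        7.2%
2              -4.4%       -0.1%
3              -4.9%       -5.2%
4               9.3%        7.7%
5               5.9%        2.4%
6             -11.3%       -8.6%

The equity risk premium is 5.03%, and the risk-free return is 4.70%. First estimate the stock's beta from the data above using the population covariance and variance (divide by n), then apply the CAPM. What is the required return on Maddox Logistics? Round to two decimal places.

11.44%

Mean R_i = (11.7 − 4.4 − 4.9 + 9.3 + 5.9 − 11.3) / 6 = 1.0500%
Mean R_m = (7.2 − 0.1 − 5.2 + 7.7 + 2.4 − 8.6) / 6 = 0.5667%
Σ(R_i − R̄_i)(R_m − R̄_m) = 289.5400  ⇒  Cov = 289.5400 / 6 = 48.2567
Σ(R_m − R̄_m)² = 215.9733  ⇒  Var(R_m) = 215.9733 / 6 = 35.9956
β = Cov / Var(R_m) = 48.2567 / 35.9956 = 1.3406
E(R) = R_f + β × MRP = 4.70% + 1.3406 × 5.03% = 11.44%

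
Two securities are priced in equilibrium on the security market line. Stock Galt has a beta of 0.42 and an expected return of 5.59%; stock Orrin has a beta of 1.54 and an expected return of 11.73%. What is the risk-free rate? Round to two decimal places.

Both satisfy E(R) = R_f + β·MRP, so the slope of the SML is
MRP = (11.73% − 5.59%) / (1.54 − 0.42) = 6.14% / 1.12 = 5.4821%
R_f = E(R_Galt) − β_Galt·MRP = 5.59% − 0.42 × 5.4821% = 3.2875%

3.29%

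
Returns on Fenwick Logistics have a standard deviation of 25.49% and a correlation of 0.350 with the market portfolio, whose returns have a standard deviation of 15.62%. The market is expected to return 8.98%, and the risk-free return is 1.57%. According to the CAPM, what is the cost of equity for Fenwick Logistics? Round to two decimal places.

β = ρ × σ_i / σ_m = 0.350 × 25.49% / 15.62% = 0.5712
MRP = 8.98% − 1.57% = 7.41%
E(R) = 1.57% + 0.5712 × 7.41% = 5.80%

5.80%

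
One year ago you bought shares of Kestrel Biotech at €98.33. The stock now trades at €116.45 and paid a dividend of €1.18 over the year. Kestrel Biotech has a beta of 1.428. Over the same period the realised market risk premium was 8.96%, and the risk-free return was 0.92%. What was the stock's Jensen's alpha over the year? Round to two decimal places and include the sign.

Realised HPR = (P1 + D1 − P0) / P0 = (116.45 + 1.18 − 98.33) / 98.33 = 19.30 / 98.33 = 19.6278%
CAPM required = R_f + β·MRP = 0.92% + 1.428 × 8.96% = 13.71488%
α = realised − required = 19.6278% − 13.71488% = +5.91%

+5.91%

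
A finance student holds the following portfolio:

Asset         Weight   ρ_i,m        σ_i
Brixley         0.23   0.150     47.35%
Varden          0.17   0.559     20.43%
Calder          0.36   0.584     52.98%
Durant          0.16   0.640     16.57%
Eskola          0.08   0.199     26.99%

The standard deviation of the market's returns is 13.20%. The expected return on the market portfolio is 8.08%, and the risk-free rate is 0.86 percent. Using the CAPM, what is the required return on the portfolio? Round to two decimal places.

10.07%

β_Brixley = 0.150 × 47.35% / 13.20% = 0.5381
β_Varden = 0.559 × 20.43% / 13.20% = 0.8652
β_Calder = 0.584 × 52.98% / 13.20% = 2.3440
β_Durant = 0.640 × 16.57% / 13.20% = 0.8034
β_Eskola = 0.199 × 26.99% / 13.20% = 0.4069
β_P = Σ w_i β_i = 0.23×0.5381 + 0.17×0.8652 + 0.36×2.3440 + 0.16×0.8034 + 0.08×0.4069 = 1.2758
MRP = 8.08% − 0.86% = 7.22%
E(R_P) = R_f + β_P × MRP = 0.86% + 1.2758 × 7.22% = 10.07%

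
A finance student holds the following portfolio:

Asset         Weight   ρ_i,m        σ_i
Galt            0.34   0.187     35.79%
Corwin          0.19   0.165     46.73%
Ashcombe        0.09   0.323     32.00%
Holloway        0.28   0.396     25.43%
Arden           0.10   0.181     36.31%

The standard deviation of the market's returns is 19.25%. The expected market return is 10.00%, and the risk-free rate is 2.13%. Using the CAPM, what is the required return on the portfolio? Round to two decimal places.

β_Galt = 0.187 × 35.79% / 19.25% = 0.3477
β_Corwin = 0.165 × 46.73% / 19.25% = 0.4005
β_Ashcombe = 0.323 × 32.00% / 19.25% = 0.5369
β_Holloway = 0.396 × 25.43% / 19.25% = 0.5231
β_Arden = 0.181 × 36.31% / 19.25% = 0.3414
β_P = Σ w_i β_i = 0.34×0.3477 + 0.19×0.4005 + 0.09×0.5369 + 0.28×0.5231 + 0.10×0.3414 = 0.4232
MRP = 10.00% − 2.13% = 7.87%
E(R_P) = R_f + β_P × MRP = 2.13% + 0.4232 × 7.87% = 5.46%

5.46%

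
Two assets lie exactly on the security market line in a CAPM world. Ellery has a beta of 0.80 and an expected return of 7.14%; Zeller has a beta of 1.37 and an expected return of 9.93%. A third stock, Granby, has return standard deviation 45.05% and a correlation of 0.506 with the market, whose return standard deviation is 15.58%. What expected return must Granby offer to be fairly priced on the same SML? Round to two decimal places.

10.39%

MRP = (9.93% − 7.14%) / (1.37 − 0.80) = 4.8947%
R_f = 7.14% − 0.80 × 4.8947% = 3.2242%
β_Granby = ρ·σ_i/σ_m = 0.506 × 45.05 / 15.58 = 1.4631
E(R_Granby) = R_f + β × MRP = 3.2242% + 1.4631 × 4.8947% = 10.39%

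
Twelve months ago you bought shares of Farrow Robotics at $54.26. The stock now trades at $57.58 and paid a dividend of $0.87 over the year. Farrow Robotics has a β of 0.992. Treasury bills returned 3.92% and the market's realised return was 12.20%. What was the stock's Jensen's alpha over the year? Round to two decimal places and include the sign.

Realised HPR = (P1 + D1 − P0) / P0 = (57.58 + 0.87 − 54.26) / 54.26 = 4.19 / 54.26 = 7.7221%
MRP = 12.20% − 3.92% = 8.28%
CAPM required = R_f + β·MRP = 3.92% + 0.992 × 8.28% = 12.13376%
α = realised − required = 7.7221% − 12.13376% = -4.41%

-4.41%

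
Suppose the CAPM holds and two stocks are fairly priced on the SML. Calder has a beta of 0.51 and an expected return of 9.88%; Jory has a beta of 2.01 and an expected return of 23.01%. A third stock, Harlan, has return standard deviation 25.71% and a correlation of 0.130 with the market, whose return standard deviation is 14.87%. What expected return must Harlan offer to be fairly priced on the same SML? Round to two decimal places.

MRP = (23.01% − 9.88%) / (2.01 − 0.51) = 8.7533%
R_f = 9.88% − 0.51 × 8.7533% = 5.4158%
β_Harlan = ρ·σ_i/σ_m = 0.130 × 25.71 / 14.87 = 0.2248
E(R_Harlan) = R_f + β × MRP = 5.4158% + 0.2248 × 8.7533% = 7.38%

7.38%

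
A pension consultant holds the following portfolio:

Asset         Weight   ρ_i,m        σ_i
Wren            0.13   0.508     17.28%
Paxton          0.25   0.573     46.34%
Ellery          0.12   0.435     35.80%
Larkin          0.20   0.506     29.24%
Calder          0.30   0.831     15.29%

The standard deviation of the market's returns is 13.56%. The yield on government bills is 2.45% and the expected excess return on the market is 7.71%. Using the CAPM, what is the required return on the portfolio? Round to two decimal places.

β_Wren = 0.508 × 17.28% / 13.56% = 0.6474
β_Paxton = 0.573 × 46.34% / 13.56% = 1.9582
β_Ellery = 0.435 × 35.80% / 13.56% = 1.1485
β_Larkin = 0.506 × 29.24% / 13.56% = 1.0911
β_Calder = 0.831 × 15.29% / 13.56% = 0.9370
β_P = Σ w_i β_i = 0.13×0.6474 + 0.25×1.9582 + 0.12×1.1485 + 0.20×1.0911 + 0.30×0.9370 = 1.2109
E(R_P) = R_f + β_P × MRP = 2.45% + 1.2109 × 7.71% = 11.79%

11.79%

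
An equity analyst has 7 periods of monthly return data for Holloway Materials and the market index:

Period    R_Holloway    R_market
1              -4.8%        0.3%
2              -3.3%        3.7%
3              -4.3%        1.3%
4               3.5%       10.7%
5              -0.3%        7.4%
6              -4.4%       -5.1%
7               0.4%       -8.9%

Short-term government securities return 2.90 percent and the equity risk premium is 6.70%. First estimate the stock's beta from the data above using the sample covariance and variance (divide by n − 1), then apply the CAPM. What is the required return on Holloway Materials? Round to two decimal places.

4.17%

Mean R_i = (-4.8 − 3.3 − 4.3 + 3.5 − 0.3 − 4.4 + 0.4) / 7 = -1.8857%
Mean R_m = (0.3 + 3.7 + 1.3 + 10.7 + 7.4 − 5.1 − 8.9) / 7 = 1.3429%
Σ(R_i − R̄_i)(R_m − R̄_m) = 52.5957  ⇒  Cov = 52.5957 / 6 = 8.7660
Σ(R_m − R̄_m)² = 277.3171  ⇒  Var(R_m) = 277.3171 / 6 = 46.2195
β = Cov / Var(R_m) = 8.7660 / 46.2195 = 0.1897
E(R) = R_f + β × MRP = 2.90% + 0.1897 × 6.70% = 4.17%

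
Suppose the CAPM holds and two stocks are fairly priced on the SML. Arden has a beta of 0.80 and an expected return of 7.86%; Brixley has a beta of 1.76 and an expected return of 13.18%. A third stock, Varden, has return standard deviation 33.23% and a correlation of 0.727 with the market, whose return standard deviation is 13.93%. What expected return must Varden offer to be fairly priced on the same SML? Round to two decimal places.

MRP = (13.18% − 7.86%) / (1.76 − 0.80) = 5.5417%
R_f = 7.86% − 0.80 × 5.5417% = 3.4266%
β_Varden = ρ·σ_i/σ_m = 0.727 × 33.23 / 13.93 = 1.7343
E(R_Varden) = R_f + β × MRP = 3.4266% + 1.7343 × 5.5417% = 13.04%

13.04%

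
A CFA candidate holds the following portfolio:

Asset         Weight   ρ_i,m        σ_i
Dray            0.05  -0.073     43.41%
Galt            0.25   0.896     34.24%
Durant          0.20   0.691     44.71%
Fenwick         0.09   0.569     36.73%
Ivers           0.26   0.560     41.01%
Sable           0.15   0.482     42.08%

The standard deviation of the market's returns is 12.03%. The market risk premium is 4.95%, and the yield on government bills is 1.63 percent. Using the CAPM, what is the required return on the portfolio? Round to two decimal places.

11.75%

β_Dray = -0.073 × 43.41% / 12.03% = -0.2634
β_Galt = 0.896 × 34.24% / 12.03% = 2.5502
β_Durant = 0.691 × 44.71% / 12.03% = 2.5681
β_Fenwick = 0.569 × 36.73% / 12.03% = 1.7373
β_Ivers = 0.560 × 41.01% / 12.03% = 1.9090
β_Sable = 0.482 × 42.08% / 12.03% = 1.6860
β_P = Σ w_i β_i = 0.05×-0.2634 + 0.25×2.5502 + 0.20×2.5681 + 0.09×1.7373 + 0.26×1.9090 + 0.15×1.6860 = 2.0436
E(R_P) = R_f + β_P × MRP = 1.63% + 2.0436 × 4.95% = 11.75%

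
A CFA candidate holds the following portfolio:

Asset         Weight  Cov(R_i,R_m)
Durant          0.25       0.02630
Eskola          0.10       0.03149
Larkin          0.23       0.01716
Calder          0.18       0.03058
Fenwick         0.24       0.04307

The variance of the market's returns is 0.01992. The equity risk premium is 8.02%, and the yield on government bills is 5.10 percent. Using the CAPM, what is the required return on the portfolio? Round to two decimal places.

β_Durant = 0.02630 / 0.01992 = 1.3203
β_Eskola = 0.03149 / 0.01992 = 1.5808
β_Larkin = 0.01716 / 0.01992 = 0.8614
β_Calder = 0.03058 / 0.01992 = 1.5351
β_Fenwick = 0.04307 / 0.01992 = 2.1621
β_P = Σ w_i β_i = 0.25×1.3203 + 0.10×1.5808 + 0.23×0.8614 + 0.18×1.5351 + 0.24×2.1621 = 1.4815
E(R_P) = R_f + β_P × MRP = 5.10% + 1.4815 × 8.02% = 16.98%

16.98%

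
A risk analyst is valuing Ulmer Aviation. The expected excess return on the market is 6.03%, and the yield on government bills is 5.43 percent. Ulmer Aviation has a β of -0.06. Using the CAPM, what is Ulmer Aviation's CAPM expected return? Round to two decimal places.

E(R) = R_f + β × MRP = 5.43% + -0.06 × 6.03% = 5.07%

5.07%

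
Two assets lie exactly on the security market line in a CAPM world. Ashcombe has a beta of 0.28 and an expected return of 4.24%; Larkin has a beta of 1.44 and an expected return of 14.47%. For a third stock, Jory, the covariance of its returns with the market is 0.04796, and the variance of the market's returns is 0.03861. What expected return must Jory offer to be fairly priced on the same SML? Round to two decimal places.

12.73%

MRP = (14.47% − 4.24%) / (1.44 − 0.28) = 8.8190%
R_f = 4.24% − 0.28 × 8.8190% = 1.7707%
β_Jory = Cov / Var(R_m) = 0.04796 / 0.03861 = 1.2422
E(R_Jory) = R_f + β × MRP = 1.7707% + 1.2422 × 8.8190% = 12.73%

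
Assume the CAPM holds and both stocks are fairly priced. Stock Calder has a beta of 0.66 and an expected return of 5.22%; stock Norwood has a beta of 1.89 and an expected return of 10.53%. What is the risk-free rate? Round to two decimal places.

Both satisfy E(R) = R_f + β·MRP, so the slope of the SML is
MRP = (10.53% − 5.22%) / (1.89 − 0.66) = 5.31% / 1.23 = 4.3171%
R_f = E(R_Calder) − β_Calder·MRP = 5.22% − 0.66 × 4.3171% = 2.3707%

2.37%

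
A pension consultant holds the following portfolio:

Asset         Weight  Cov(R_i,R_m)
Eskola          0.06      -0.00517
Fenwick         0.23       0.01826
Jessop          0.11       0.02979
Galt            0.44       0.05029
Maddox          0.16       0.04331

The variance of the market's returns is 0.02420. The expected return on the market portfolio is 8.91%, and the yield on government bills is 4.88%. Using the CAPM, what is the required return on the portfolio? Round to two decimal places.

β_Eskola = -0.00517 / 0.02420 = -0.2136
β_Fenwick = 0.01826 / 0.02420 = 0.7545
β_Jessop = 0.02979 / 0.02420 = 1.2310
β_Galt = 0.05029 / 0.02420 = 2.0781
β_Maddox = 0.04331 / 0.02420 = 1.7897
β_P = Σ w_i β_i = 0.06×-0.2136 + 0.23×0.7545 + 0.11×1.2310 + 0.44×2.0781 + 0.16×1.7897 = 1.4968
MRP = 8.91% − 4.88% = 4.03%
E(R_P) = R_f + β_P × MRP = 4.88% + 1.4968 × 4.03% = 10.91%

10.91%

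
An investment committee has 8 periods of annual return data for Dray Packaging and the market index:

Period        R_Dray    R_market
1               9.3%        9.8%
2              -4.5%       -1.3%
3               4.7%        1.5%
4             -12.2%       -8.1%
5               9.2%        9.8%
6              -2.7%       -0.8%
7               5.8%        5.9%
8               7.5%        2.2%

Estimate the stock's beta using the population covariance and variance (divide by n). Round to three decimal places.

Mean R_i = (9.3 − 4.5 + 4.7 − 12.2 + 9.2 − 2.7 + 5.8 + 7.5) / 8 = 2.1375%
Mean R_m = (9.8 − 1.3 + 1.5 − 8.1 + 9.8 − 0.8 + 5.9 + 2.2) / 8 = 2.3750%
Σ(R_i − R̄_i)(R_m − R̄_m) = 305.2875  ⇒  Cov = 305.2875 / 8 = 38.1609
Σ(R_m − R̄_m)² = 256.7950  ⇒  Var(R_m) = 256.7950 / 8 = 32.0994
β = Cov / Var(R_m) = 38.1609 / 32.0994 = 1.1888

1.189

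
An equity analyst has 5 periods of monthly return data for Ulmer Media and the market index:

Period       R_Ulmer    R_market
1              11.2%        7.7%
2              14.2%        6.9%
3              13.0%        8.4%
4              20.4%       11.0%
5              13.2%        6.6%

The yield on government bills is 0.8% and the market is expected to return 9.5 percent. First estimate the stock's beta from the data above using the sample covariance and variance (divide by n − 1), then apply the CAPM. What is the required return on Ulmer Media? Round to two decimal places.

Mean R_i = (11.2 + 14.2 + 13.0 + 20.4 + 13.2) / 5 = 14.4000%
Mean R_m = (7.7 + 6.9 + 8.4 + 11.0 + 6.6) / 5 = 8.1200%
Σ(R_i − R̄_i)(R_m − R̄_m) = 20.3000  ⇒  Cov = 20.3000 / 4 = 5.0750
Σ(R_m − R̄_m)² = 12.3480  ⇒  Var(R_m) = 12.3480 / 4 = 3.0870
β = Cov / Var(R_m) = 5.0750 / 3.0870 = 1.6440
MRP = 9.5% − 0.8% = 8.70%
E(R) = R_f + β × MRP = 0.8% + 1.6440 × 8.7% = 15.10%

15.10%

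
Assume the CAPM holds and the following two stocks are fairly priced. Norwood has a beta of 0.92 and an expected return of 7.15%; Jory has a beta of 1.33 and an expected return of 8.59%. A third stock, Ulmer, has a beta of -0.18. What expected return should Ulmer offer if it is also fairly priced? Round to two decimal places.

3.29%

MRP (SML slope) = (8.59% − 7.15%) / (1.33 − 0.92) = 1.44% / 0.41 = 3.5122%
R_f (intercept) = 7.15% − 0.92 × 3.5122% = 3.9188%
E(R_Ulmer) = R_f + β × MRP = 3.9188% + -0.18 × 3.5122% = 3.29%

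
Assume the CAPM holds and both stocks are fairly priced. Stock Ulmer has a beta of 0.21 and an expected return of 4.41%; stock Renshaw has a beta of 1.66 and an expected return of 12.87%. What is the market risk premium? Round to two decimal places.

Both satisfy E(R) = R_f + β·MRP, so the slope of the SML is
MRP = (12.87% − 4.41%) / (1.66 − 0.21) = 8.46% / 1.45 = 5.8345%

5.83%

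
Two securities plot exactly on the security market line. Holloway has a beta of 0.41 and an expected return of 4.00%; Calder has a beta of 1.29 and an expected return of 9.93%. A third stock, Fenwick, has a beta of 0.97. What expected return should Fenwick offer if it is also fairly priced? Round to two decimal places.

MRP (SML slope) = (9.93% − 4.00%) / (1.29 − 0.41) = 5.93% / 0.88 = 6.7386%
R_f (intercept) = 4.00% − 0.41 × 6.7386% = 1.2372%
E(R_Fenwick) = R_f + β × MRP = 1.2372% + 0.97 × 6.7386% = 7.77%

7.77%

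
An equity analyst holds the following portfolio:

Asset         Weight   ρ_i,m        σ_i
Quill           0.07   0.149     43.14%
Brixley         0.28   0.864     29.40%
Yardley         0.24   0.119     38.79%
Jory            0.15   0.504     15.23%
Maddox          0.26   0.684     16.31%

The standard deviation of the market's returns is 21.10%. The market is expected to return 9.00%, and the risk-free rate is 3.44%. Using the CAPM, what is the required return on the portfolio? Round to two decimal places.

β_Quill = 0.149 × 43.14% / 21.10% = 0.3046
β_Brixley = 0.864 × 29.40% / 21.10% = 1.2039
β_Yardley = 0.119 × 38.79% / 21.10% = 0.2188
β_Jory = 0.504 × 15.23% / 21.10% = 0.3638
β_Maddox = 0.684 × 16.31% / 21.10% = 0.5287
β_P = Σ w_i β_i = 0.07×0.3046 + 0.28×1.2039 + 0.24×0.2188 + 0.15×0.3638 + 0.26×0.5287 = 0.6030
MRP = 9.00% − 3.44% = 5.56%
E(R_P) = R_f + β_P × MRP = 3.44% + 0.6030 × 5.56% = 6.79%

6.79%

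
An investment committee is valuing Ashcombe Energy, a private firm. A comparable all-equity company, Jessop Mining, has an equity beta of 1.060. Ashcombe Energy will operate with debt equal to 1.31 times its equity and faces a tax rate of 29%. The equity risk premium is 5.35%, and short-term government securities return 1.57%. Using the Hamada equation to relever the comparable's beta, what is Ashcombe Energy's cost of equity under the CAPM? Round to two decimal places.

12.52%

β_L = β_U × [1 + (1 − t)(D/E)] = 1.060 × [1 + (1 − 0.29) × 1.31]
    = 1.060 × [1 + 0.71 × 1.31] = 1.060 × 1.9301 = 2.0459
E(R) = R_f + β_L × MRP = 1.57% + 2.0459 × 5.35% = 12.52%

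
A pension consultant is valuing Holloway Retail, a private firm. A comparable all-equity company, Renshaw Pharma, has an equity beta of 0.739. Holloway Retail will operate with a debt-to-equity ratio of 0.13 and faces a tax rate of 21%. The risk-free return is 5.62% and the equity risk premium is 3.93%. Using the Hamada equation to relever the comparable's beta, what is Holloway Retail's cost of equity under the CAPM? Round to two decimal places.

8.82%

β_L = β_U × [1 + (1 − t)(D/E)] = 0.739 × [1 + (1 − 0.21) × 0.13]
    = 0.739 × [1 + 0.79 × 0.13] = 0.739 × 1.1027 = 0.8149
E(R) = R_f + β_L × MRP = 5.62% + 0.8149 × 3.93% = 8.82%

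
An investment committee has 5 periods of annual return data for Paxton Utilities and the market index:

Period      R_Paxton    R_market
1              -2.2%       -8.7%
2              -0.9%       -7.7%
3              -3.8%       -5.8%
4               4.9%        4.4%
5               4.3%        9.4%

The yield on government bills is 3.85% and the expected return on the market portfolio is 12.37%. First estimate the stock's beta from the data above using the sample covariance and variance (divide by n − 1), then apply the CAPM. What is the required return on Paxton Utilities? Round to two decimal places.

Mean R_i = (-2.2 − 0.9 − 3.8 + 4.9 + 4.3) / 5 = 0.4600%
Mean R_m = (-8.7 − 7.7 − 5.8 + 4.4 + 9.4) / 5 = -1.6800%
Σ(R_i − R̄_i)(R_m − R̄_m) = 113.9540  ⇒  Cov = 113.9540 / 4 = 28.4885
Σ(R_m − R̄_m)² = 262.2280  ⇒  Var(R_m) = 262.2280 / 4 = 65.5570
β = Cov / Var(R_m) = 28.4885 / 65.5570 = 0.4346
MRP = 12.37% − 3.85% = 8.52%
E(R) = R_f + β × MRP = 3.85% + 0.4346 × 8.52% = 7.55%

7.55%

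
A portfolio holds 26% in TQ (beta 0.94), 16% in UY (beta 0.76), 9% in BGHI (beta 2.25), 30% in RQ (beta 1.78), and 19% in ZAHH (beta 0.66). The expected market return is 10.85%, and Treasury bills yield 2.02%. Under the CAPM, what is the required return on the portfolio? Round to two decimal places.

β_P = Σ w_i β_i = 0.26×0.94 + 0.16×0.76 + 0.09×2.25 + 0.30×1.78 + 0.19×0.66 = 1.2279
MRP = 10.85% − 2.02% = 8.83%
E(R_P) = R_f + β_P × MRP = 2.02% + 1.2279 × 8.83% = 12.86%

12.86%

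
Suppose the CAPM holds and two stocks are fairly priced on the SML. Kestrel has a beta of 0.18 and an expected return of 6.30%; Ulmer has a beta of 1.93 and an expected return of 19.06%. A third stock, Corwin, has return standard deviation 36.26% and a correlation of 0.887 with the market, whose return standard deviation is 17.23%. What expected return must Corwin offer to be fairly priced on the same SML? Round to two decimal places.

18.60%

MRP = (19.06% − 6.30%) / (1.93 − 0.18) = 7.2914%
R_f = 6.30% − 0.18 × 7.2914% = 4.9875%
β_Corwin = ρ·σ_i/σ_m = 0.887 × 36.26 / 17.23 = 1.8667
E(R_Corwin) = R_f + β × MRP = 4.9875% + 1.8667 × 7.2914% = 18.60%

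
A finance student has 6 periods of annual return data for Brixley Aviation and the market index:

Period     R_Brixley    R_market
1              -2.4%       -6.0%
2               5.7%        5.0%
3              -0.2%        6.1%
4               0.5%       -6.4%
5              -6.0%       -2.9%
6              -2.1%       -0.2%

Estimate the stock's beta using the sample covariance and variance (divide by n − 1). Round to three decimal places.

Mean R_i = (-2.4 + 5.7 − 0.2 + 0.5 − 6.0 − 2.1) / 6 = -0.7500%
Mean R_m = (-6.0 + 5.0 + 6.1 − 6.4 − 2.9 − 0.2) / 6 = -0.7333%
Σ(R_i − R̄_i)(R_m − R̄_m) = 53.0000  ⇒  Cov = 53.0000 / 5 = 10.6000
Σ(R_m − R̄_m)² = 144.3933  ⇒  Var(R_m) = 144.3933 / 5 = 28.8787
β = Cov / Var(R_m) = 10.6000 / 28.8787 = 0.3671

0.367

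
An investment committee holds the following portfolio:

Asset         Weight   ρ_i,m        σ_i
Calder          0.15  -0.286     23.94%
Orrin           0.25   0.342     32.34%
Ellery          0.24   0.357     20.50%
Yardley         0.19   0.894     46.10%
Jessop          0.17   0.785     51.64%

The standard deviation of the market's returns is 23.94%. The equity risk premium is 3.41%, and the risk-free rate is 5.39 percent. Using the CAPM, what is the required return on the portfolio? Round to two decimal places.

7.98%

β_Calder = -0.286 × 23.94% / 23.94% = -0.2860
β_Orrin = 0.342 × 32.34% / 23.94% = 0.4620
β_Ellery = 0.357 × 20.50% / 23.94% = 0.3057
β_Yardley = 0.894 × 46.10% / 23.94% = 1.7215
β_Jessop = 0.785 × 51.64% / 23.94% = 1.6933
β_P = Σ w_i β_i = 0.15×-0.2860 + 0.25×0.4620 + 0.24×0.3057 + 0.19×1.7215 + 0.17×1.6933 = 0.7609
E(R_P) = R_f + β_P × MRP = 5.39% + 0.7609 × 3.41% = 7.98%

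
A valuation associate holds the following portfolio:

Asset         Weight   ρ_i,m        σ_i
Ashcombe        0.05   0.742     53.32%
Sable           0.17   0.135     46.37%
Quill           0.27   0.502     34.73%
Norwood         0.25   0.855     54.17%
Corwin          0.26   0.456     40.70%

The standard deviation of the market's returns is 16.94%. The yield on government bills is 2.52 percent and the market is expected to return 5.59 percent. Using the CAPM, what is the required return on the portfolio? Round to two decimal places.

6.90%

β_Ashcombe = 0.742 × 53.32% / 16.94% = 2.3355
β_Sable = 0.135 × 46.37% / 16.94% = 0.3695
β_Quill = 0.502 × 34.73% / 16.94% = 1.0292
β_Norwood = 0.855 × 54.17% / 16.94% = 2.7341
β_Corwin = 0.456 × 40.70% / 16.94% = 1.0956
β_P = Σ w_i β_i = 0.05×2.3355 + 0.17×0.3695 + 0.27×1.0292 + 0.25×2.7341 + 0.26×1.0956 = 1.4259
MRP = 5.59% − 2.52% = 3.07%
E(R_P) = R_f + β_P × MRP = 2.52% + 1.4259 × 3.07% = 6.90%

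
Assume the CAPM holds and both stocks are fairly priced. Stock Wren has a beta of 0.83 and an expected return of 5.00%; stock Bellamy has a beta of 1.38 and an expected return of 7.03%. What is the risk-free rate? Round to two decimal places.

Both satisfy E(R) = R_f + β·MRP, so the slope of the SML is
MRP = (7.03% − 5.00%) / (1.38 − 0.83) = 2.03% / 0.55 = 3.6909%
R_f = E(R_Wren) − β_Wren·MRP = 5.00% − 0.83 × 3.6909% = 1.9366%

1.94%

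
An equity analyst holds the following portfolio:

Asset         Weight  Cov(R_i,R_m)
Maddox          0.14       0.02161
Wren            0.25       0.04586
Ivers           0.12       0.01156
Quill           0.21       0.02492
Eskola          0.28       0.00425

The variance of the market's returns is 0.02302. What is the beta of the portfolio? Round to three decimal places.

0.969

β_Maddox = 0.02161 / 0.02302 = 0.9387
β_Wren = 0.04586 / 0.02302 = 1.9922
β_Ivers = 0.01156 / 0.02302 = 0.5022
β_Quill = 0.02492 / 0.02302 = 1.0825
β_Eskola = 0.00425 / 0.02302 = 0.1846
β_P = Σ w_i β_i = 0.14×0.9387 + 0.25×1.9922 + 0.12×0.5022 + 0.21×1.0825 + 0.28×0.1846 = 0.9687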